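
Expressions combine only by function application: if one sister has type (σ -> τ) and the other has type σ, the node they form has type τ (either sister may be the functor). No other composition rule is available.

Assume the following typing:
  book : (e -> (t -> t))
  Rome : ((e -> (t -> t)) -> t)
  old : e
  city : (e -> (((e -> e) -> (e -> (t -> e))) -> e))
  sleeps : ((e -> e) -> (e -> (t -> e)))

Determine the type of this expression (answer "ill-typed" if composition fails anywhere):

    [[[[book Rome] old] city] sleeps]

[book Rome]: ((e -> (t -> t)) -> t) applied to (e -> (t -> t)) yields t.
[[book Rome] old]: t with e — neither is a function whose domain matches the other; composition fails here.

ill-typed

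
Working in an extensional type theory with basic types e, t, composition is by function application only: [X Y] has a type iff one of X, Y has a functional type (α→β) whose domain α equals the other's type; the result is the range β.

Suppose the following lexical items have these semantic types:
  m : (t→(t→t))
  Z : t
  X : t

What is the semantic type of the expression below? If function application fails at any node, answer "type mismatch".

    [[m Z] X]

[m Z]: (t→(t→t)) applied to t yields (t→t).
[[m Z] X]: (t→t) applied to t yields t.

t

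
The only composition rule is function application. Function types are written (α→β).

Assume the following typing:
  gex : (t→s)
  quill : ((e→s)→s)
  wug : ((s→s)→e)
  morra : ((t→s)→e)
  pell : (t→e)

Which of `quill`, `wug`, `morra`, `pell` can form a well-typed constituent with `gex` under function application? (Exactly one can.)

morra

quill : ((e→s)→s) — no; gex wants t, and quill wants (e→s).
wug : ((s→s)→e) — no; gex wants t, and wug wants (s→s).
morra — combines: morra : ((t→s)→e) takes gex : (t→s) as argument, giving e.
pell : (t→e) — no; gex wants t, and pell wants t.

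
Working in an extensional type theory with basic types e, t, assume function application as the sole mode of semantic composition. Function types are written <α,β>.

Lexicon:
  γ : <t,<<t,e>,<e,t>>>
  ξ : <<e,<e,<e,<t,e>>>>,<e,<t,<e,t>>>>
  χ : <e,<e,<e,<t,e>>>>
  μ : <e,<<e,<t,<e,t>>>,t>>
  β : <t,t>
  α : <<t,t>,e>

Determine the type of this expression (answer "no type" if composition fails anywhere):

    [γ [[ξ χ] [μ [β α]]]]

<<t,e>,<e,t>>

At [ξ χ], ξ : <<e,<e,<e,<t,e>>>>,<e,<t,<e,t>>>> takes χ : <e,<e,<e,<t,e>>>>, giving <e,<t,<e,t>>>.
At [β α], α : <<t,t>,e> takes β : <t,t>, giving e.
At [μ [β α]], μ : <e,<<e,<t,<e,t>>>,t>> takes [β α] : e, giving <<e,<t,<e,t>>>,t>.
At [[ξ χ] [μ [β α]]], [μ [β α]] : <<e,<t,<e,t>>>,t> takes [ξ χ] : <e,<t,<e,t>>>, giving t.
At [γ [[ξ χ] [μ [β α]]]], γ : <t,<<t,e>,<e,t>>> takes [[ξ χ] [μ [β α]]] : t, giving <<t,e>,<e,t>>.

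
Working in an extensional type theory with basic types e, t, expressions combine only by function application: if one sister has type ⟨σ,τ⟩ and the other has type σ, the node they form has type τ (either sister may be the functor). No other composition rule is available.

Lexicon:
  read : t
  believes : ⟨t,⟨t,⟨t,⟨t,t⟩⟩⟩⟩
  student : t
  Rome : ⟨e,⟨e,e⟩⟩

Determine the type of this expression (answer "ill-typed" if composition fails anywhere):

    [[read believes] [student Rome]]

ill-typed

[read believes]: ⟨t,⟨t,⟨t,⟨t,t⟩⟩⟩⟩ applied to t yields ⟨t,⟨t,⟨t,t⟩⟩⟩.
[student Rome]: t and ⟨e,⟨e,e⟩⟩ cannot combine by function application — type clash.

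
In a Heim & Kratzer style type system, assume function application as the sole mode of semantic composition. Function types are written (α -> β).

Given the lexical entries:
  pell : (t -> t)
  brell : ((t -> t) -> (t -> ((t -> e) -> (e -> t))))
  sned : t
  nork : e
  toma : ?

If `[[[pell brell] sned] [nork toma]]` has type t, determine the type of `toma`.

(e -> (((t -> e) -> (e -> t)) -> t))

[[[pell brell] sned] [nork toma]] is required to be t. [[pell brell] sned] : ((t -> e) -> (e -> t)) cannot yield t as functor, so [nork toma] : (((t -> e) -> (e -> t)) -> t).
[nork toma] is required to be (((t -> e) -> (e -> t)) -> t). nork : e cannot yield (((t -> e) -> (e -> t)) -> t) as functor, so toma : (e -> (((t -> e) -> (e -> t)) -> t)).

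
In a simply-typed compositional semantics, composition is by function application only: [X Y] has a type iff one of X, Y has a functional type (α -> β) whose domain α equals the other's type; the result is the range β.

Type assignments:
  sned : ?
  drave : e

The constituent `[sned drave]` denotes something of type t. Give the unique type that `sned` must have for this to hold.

For [sned drave] to have type t with drave of type e, sned must be the function: sned : (e -> t).

(e -> t)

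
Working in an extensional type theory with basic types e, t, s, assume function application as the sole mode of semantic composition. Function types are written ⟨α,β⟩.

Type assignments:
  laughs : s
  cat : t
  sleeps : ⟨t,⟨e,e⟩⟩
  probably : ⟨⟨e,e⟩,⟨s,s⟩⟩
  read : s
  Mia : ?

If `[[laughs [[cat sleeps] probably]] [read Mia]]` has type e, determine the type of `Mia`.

[[laughs [[cat sleeps] probably]] [read Mia]] must have type e. The sister [laughs [[cat sleeps] probably]] has type s; that is not a function onto e, so [read Mia] must be the functor, of type ⟨s,e⟩.
[read Mia] must have type ⟨s,e⟩. The sister read has type s; that is not a function onto ⟨s,e⟩, so Mia must be the functor, of type ⟨s,⟨s,e⟩⟩.

⟨s,⟨s,e⟩⟩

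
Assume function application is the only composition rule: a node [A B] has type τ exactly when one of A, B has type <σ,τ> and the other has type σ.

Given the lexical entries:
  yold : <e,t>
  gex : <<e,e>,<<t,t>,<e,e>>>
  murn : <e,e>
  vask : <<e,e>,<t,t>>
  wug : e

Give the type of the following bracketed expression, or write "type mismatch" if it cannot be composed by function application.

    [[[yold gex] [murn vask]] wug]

type mismatch

[yold gex]: <e,t> and <<e,e>,<<t,t>,<e,e>>> cannot combine by function application — type clash.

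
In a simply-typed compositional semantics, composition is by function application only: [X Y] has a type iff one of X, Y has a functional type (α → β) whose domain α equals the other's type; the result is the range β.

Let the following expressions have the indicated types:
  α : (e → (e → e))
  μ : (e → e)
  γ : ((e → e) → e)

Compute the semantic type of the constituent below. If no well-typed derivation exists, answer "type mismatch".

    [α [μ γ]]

At [μ γ], γ : ((e → e) → e) takes μ : (e → e), giving e.
At [α [μ γ]], α : (e → (e → e)) takes [μ γ] : e, giving (e → e).

(e → e)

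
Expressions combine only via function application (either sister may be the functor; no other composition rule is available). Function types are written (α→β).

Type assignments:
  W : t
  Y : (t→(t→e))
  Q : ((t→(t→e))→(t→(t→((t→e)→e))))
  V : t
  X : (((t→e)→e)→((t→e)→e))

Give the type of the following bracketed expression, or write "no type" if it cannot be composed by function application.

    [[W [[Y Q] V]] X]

((t→e)→e)

[Y Q]: ((t→(t→e))→(t→(t→((t→e)→e)))) applied to (t→(t→e)) yields (t→(t→((t→e)→e))).
[[Y Q] V]: (t→(t→((t→e)→e))) applied to t yields (t→((t→e)→e)).
[W [[Y Q] V]]: (t→((t→e)→e)) applied to t yields ((t→e)→e).
[[W [[Y Q] V]] X]: (((t→e)→e)→((t→e)→e)) applied to ((t→e)→e) yields ((t→e)→e).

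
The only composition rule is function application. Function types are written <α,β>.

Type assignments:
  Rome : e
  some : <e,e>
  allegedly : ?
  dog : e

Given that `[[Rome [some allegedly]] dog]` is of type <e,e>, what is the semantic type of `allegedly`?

[[Rome [some allegedly]] dog] must have type <e,e>. The sister dog has type e; that is not a function onto <e,e>, so [Rome [some allegedly]] must be the functor, of type <e,<e,e>>.
[Rome [some allegedly]] must have type <e,<e,e>>. The sister Rome has type e; that is not a function onto <e,<e,e>>, so [some allegedly] must be the functor, of type <e,<e,<e,e>>>.
[some allegedly] must have type <e,<e,<e,e>>>. The sister some has type <e,e>; that is not a function onto <e,<e,<e,e>>>, so allegedly must be the functor, of type <<e,e>,<e,<e,<e,e>>>>.

<<e,e>,<e,<e,<e,e>>>>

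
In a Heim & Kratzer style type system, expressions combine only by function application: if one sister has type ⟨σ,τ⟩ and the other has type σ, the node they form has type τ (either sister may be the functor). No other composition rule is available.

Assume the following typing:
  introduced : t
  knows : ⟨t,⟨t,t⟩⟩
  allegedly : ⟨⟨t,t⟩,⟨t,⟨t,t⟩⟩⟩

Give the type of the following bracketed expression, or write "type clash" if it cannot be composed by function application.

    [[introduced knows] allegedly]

⟨t,⟨t,t⟩⟩

At [introduced knows], knows : ⟨t,⟨t,t⟩⟩ takes introduced : t, giving ⟨t,t⟩.
At [[introduced knows] allegedly], allegedly : ⟨⟨t,t⟩,⟨t,⟨t,t⟩⟩⟩ takes [introduced knows] : ⟨t,t⟩, giving ⟨t,⟨t,t⟩⟩.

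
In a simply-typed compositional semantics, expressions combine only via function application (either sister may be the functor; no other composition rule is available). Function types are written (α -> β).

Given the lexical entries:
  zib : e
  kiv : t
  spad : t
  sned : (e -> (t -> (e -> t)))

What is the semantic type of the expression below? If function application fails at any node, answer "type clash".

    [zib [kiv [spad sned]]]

type clash

[spad sned]: t with (e -> (t -> (e -> t))) — neither is a function whose domain matches the other; composition fails here.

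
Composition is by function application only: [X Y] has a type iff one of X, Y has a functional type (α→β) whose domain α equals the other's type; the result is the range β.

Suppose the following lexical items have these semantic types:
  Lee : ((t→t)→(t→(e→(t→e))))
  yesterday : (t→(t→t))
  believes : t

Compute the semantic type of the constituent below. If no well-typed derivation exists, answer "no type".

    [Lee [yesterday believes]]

[yesterday believes]: yesterday is (t→(t→t)), believes is t; result (t→t).
[Lee [yesterday believes]]: Lee is ((t→t)→(t→(e→(t→e)))), [yesterday believes] is (t→t); result (t→(e→(t→e))).

(t→(e→(t→e)))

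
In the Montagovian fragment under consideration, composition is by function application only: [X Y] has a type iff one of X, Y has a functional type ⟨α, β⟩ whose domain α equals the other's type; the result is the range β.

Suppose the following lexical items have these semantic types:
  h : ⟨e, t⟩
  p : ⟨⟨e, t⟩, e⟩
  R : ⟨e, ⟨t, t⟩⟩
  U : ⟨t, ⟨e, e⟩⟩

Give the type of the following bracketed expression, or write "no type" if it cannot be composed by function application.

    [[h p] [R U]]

[h p]: functor p : ⟨⟨e, t⟩, e⟩, argument h : ⟨e, t⟩; result e.
[R U]: ⟨e, ⟨t, t⟩⟩ with ⟨t, ⟨e, e⟩⟩ — neither is a function whose domain matches the other; composition fails here.

no type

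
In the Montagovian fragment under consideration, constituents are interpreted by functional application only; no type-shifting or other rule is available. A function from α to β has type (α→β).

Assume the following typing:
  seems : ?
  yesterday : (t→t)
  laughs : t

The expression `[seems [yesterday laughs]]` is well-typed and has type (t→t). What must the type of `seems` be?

[seems [yesterday laughs]] is required to be (t→t). [yesterday laughs] : t cannot yield (t→t) as functor, so seems : (t→(t→t)).

(t→(t→t))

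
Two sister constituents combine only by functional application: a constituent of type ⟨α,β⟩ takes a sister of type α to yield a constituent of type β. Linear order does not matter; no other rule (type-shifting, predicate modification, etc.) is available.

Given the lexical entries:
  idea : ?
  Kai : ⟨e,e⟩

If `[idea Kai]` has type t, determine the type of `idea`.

At [idea Kai] (required: t): Kai is ⟨e,e⟩, which is not a function with range t; hence idea is the functor — type ⟨⟨e,e⟩,t⟩.

⟨⟨e,e⟩,t⟩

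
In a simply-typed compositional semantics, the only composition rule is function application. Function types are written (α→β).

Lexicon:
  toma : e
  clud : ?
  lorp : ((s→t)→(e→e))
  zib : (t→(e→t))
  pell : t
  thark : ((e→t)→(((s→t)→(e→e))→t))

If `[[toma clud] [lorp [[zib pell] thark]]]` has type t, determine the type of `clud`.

(e→(t→t))

[[toma clud] [lorp [[zib pell] thark]]] must have type t. The sister [lorp [[zib pell] thark]] has type t; that is not a function onto t, so [toma clud] must be the functor, of type (t→t).
[toma clud] must have type (t→t). The sister toma has type e; that is not a function onto (t→t), so clud must be the functor, of type (e→(t→t)).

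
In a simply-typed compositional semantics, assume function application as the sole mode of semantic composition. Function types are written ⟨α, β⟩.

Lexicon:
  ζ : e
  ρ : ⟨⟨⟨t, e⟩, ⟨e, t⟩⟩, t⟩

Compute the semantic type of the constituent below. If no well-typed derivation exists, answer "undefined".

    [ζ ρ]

[ζ ρ]: e with ⟨⟨⟨t, e⟩, ⟨e, t⟩⟩, t⟩ — neither is a function whose domain matches the other; composition fails here.

undefined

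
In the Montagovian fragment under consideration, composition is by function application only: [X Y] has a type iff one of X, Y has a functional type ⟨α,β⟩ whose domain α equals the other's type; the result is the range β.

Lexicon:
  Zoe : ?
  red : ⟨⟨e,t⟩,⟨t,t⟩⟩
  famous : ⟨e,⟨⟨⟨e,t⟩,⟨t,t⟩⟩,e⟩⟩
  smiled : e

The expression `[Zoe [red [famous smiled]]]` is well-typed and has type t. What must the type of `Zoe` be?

⟨e,t⟩

[Zoe [red [famous smiled]]] must have type t. The sister [red [famous smiled]] has type e; that is not a function onto t, so Zoe must be the functor, of type ⟨e,t⟩.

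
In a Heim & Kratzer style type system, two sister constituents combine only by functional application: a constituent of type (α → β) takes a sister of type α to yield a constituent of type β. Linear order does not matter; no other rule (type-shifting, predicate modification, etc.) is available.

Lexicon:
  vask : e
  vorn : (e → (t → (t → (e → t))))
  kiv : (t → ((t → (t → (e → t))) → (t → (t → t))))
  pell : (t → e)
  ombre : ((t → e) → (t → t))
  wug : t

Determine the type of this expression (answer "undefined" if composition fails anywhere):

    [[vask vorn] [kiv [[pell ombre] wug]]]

(t → (t → t))

At [vask vorn], vorn : (e → (t → (t → (e → t)))) takes vask : e, giving (t → (t → (e → t))).
At [pell ombre], ombre : ((t → e) → (t → t)) takes pell : (t → e), giving (t → t).
At [[pell ombre] wug], [pell ombre] : (t → t) takes wug : t, giving t.
At [kiv [[pell ombre] wug]], kiv : (t → ((t → (t → (e → t))) → (t → (t → t)))) takes [[pell ombre] wug] : t, giving ((t → (t → (e → t))) → (t → (t → t))).
At [[vask vorn] [kiv [[pell ombre] wug]]], [kiv [[pell ombre] wug]] : ((t → (t → (e → t))) → (t → (t → t))) takes [vask vorn] : (t → (t → (e → t))), giving (t → (t → t)).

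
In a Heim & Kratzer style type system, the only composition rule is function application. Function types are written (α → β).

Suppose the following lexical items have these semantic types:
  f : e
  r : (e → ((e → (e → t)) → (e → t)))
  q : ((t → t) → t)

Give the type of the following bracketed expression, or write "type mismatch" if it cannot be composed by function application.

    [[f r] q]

type mismatch

[f r]: functor r : (e → ((e → (e → t)) → (e → t))), argument f : e; result ((e → (e → t)) → (e → t)).
At [[f r] q]: neither ((e → (e → t)) → (e → t)) nor ((t → t) → t) can take the other as argument; the node is ill-typed.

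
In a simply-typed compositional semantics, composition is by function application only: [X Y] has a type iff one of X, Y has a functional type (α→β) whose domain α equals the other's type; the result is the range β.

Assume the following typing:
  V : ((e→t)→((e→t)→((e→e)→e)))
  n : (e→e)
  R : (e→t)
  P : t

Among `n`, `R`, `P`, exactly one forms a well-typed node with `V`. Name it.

R

n : (e→e) — does not combine with V.
R — combines: V : ((e→t)→((e→t)→((e→e)→e))) takes R : (e→t) as argument, giving ((e→t)→((e→e)→e)).
P : t — does not combine with V.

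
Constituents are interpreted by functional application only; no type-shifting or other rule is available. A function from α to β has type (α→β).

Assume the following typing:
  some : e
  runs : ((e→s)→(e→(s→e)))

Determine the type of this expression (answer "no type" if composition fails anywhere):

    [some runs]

At [some runs]: neither e nor ((e→s)→(e→(s→e))) can take the other as argument; the node is ill-typed.

no type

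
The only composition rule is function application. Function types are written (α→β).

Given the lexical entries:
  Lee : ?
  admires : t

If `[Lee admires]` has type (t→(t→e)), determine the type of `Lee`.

At [Lee admires] (required: (t→(t→e))): admires is t, which is not a function with range (t→(t→e)); hence Lee is the functor — type (t→(t→(t→e))).

(t→(t→(t→e)))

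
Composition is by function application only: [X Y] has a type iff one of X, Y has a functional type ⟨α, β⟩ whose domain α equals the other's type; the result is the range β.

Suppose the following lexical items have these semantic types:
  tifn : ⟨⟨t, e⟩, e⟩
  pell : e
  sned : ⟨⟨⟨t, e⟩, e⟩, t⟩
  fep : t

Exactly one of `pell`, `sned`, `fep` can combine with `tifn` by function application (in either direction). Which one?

pell : e — does not combine with tifn.
sned — combines: sned : ⟨⟨⟨t, e⟩, e⟩, t⟩ takes tifn : ⟨⟨t, e⟩, e⟩ as argument, giving t.
fep : t — does not combine with tifn.

sned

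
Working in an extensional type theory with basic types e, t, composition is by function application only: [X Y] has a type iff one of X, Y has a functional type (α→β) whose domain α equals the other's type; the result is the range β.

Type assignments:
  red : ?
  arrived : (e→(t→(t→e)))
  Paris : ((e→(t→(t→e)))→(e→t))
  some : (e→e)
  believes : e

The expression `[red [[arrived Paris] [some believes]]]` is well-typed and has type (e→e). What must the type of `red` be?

(t→(e→e))

For [red [[arrived Paris] [some believes]]] to have type (e→e) with [[arrived Paris] [some believes]] of type t, red must be the function: red : (t→(e→e)).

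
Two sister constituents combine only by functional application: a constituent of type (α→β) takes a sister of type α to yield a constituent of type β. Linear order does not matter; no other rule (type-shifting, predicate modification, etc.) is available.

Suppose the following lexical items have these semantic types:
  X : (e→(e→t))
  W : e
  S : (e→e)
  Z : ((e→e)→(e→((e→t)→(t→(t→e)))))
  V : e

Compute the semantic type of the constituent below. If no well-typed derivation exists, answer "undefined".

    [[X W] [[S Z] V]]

(t→(t→e))

[X W]: (e→(e→t)) applied to e yields (e→t).
[S Z]: ((e→e)→(e→((e→t)→(t→(t→e))))) applied to (e→e) yields (e→((e→t)→(t→(t→e)))).
[[S Z] V]: (e→((e→t)→(t→(t→e)))) applied to e yields ((e→t)→(t→(t→e))).
[[X W] [[S Z] V]]: ((e→t)→(t→(t→e))) applied to (e→t) yields (t→(t→e)).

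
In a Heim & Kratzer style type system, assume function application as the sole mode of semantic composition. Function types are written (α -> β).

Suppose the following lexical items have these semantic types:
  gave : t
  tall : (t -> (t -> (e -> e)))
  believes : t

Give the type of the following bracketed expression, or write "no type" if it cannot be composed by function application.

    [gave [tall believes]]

[tall believes]: (t -> (t -> (e -> e))) applied to t yields (t -> (e -> e)).
[gave [tall believes]]: (t -> (e -> e)) applied to t yields (e -> e).

(e -> e)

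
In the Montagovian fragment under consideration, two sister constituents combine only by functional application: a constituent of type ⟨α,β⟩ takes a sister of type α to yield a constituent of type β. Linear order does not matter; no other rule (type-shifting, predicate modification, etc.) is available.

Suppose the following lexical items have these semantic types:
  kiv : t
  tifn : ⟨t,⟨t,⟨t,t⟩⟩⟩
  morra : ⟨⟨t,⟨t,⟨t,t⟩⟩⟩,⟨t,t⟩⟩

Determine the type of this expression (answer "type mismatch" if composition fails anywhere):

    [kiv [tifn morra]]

t

At [tifn morra], morra : ⟨⟨t,⟨t,⟨t,t⟩⟩⟩,⟨t,t⟩⟩ takes tifn : ⟨t,⟨t,⟨t,t⟩⟩⟩, giving ⟨t,t⟩.
At [kiv [tifn morra]], [tifn morra] : ⟨t,t⟩ takes kiv : t, giving t.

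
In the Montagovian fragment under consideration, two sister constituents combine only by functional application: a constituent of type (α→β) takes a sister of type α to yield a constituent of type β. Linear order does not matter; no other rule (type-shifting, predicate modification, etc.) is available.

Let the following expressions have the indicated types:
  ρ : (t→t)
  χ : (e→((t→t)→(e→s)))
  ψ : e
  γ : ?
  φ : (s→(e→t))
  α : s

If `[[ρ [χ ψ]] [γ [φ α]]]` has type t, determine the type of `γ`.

[[ρ [χ ψ]] [γ [φ α]]] must have type t. The sister [ρ [χ ψ]] has type (e→s); that is not a function onto t, so [γ [φ α]] must be the functor, of type ((e→s)→t).
[γ [φ α]] must have type ((e→s)→t). The sister [φ α] has type (e→t); that is not a function onto ((e→s)→t), so γ must be the functor, of type ((e→t)→((e→s)→t)).

((e→t)→((e→s)→t))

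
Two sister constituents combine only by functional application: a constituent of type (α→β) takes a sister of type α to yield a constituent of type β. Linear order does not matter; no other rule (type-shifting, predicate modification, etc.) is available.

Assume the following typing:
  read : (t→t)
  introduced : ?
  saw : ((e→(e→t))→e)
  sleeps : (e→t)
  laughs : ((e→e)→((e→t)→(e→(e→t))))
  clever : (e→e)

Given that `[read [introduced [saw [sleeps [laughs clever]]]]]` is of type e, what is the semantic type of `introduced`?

(e→((t→t)→e))

At [read [introduced [saw [sleeps [laughs clever]]]]] (required: e): read is (t→t), which is not a function with range e; hence [introduced [saw [sleeps [laughs clever]]]] is the functor — type ((t→t)→e).
At [introduced [saw [sleeps [laughs clever]]]] (required: ((t→t)→e)): [saw [sleeps [laughs clever]]] is e, which is not a function with range ((t→t)→e); hence introduced is the functor — type (e→((t→t)→e)).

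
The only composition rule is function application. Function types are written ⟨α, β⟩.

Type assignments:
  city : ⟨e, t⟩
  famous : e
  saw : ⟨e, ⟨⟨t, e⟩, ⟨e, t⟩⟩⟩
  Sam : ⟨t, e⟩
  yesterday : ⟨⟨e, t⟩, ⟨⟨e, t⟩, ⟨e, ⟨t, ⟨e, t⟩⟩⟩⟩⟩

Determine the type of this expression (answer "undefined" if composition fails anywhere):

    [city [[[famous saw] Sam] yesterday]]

⟨e, ⟨t, ⟨e, t⟩⟩⟩

[famous saw]: functor saw : ⟨e, ⟨⟨t, e⟩, ⟨e, t⟩⟩⟩, argument famous : e; result ⟨⟨t, e⟩, ⟨e, t⟩⟩.
[[famous saw] Sam]: functor [famous saw] : ⟨⟨t, e⟩, ⟨e, t⟩⟩, argument Sam : ⟨t, e⟩; result ⟨e, t⟩.
[[[famous saw] Sam] yesterday]: functor yesterday : ⟨⟨e, t⟩, ⟨⟨e, t⟩, ⟨e, ⟨t, ⟨e, t⟩⟩⟩⟩⟩, argument [[famous saw] Sam] : ⟨e, t⟩; result ⟨⟨e, t⟩, ⟨e, ⟨t, ⟨e, t⟩⟩⟩⟩.
[city [[[famous saw] Sam] yesterday]]: functor [[[famous saw] Sam] yesterday] : ⟨⟨e, t⟩, ⟨e, ⟨t, ⟨e, t⟩⟩⟩⟩, argument city : ⟨e, t⟩; result ⟨e, ⟨t, ⟨e, t⟩⟩⟩.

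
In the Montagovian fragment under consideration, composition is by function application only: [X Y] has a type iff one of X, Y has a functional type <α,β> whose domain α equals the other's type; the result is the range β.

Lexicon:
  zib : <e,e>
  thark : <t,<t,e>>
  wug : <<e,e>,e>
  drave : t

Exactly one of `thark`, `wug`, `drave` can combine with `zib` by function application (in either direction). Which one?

wug

thark : <t,<t,e>> — no; zib wants e, and thark wants t.
wug — combines: wug : <<e,e>,e> takes zib : <e,e> as argument, giving e.
drave : t — no; zib wants e, and drave wants nothing (atomic).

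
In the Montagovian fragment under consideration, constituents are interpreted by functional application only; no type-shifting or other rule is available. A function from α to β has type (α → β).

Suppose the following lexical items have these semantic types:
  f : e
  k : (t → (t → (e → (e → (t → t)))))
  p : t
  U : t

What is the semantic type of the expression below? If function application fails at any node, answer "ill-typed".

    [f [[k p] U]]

[k p]: functor k : (t → (t → (e → (e → (t → t))))), argument p : t; result (t → (e → (e → (t → t)))).
[[k p] U]: functor [k p] : (t → (e → (e → (t → t)))), argument U : t; result (e → (e → (t → t))).
[f [[k p] U]]: functor [[k p] U] : (e → (e → (t → t))), argument f : e; result (e → (t → t)).

(e → (t → t))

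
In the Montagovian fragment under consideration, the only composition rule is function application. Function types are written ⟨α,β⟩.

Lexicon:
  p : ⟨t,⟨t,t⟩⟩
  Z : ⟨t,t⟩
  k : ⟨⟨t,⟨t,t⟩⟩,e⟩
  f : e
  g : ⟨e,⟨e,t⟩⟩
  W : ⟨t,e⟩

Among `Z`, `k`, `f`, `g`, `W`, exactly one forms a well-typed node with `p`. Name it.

k

Z : ⟨t,t⟩ — p needs t; Z needs t; neither fits.
k — combines: k : ⟨⟨t,⟨t,t⟩⟩,e⟩ takes p : ⟨t,⟨t,t⟩⟩ as argument, giving e.
f : e — p needs t; f needs nothing (atomic); neither fits.
g : ⟨e,⟨e,t⟩⟩ — p needs t; g needs e; neither fits.
W : ⟨t,e⟩ — p needs t; W needs t; neither fits.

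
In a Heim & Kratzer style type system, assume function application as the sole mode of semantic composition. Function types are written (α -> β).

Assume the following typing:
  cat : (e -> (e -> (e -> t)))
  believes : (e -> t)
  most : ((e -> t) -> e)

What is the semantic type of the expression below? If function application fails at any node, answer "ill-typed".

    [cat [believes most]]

(e -> (e -> t))

[believes most]: ((e -> t) -> e) applied to (e -> t) yields e.
[cat [believes most]]: (e -> (e -> (e -> t))) applied to e yields (e -> (e -> t)).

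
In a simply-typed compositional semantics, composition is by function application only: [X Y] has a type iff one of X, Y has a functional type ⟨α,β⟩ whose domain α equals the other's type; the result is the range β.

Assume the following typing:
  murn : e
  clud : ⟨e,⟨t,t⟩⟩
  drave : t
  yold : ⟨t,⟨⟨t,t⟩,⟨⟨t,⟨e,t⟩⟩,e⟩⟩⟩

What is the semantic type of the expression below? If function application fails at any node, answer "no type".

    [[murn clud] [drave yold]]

⟨⟨t,⟨e,t⟩⟩,e⟩

[murn clud]: ⟨e,⟨t,t⟩⟩ applied to e yields ⟨t,t⟩.
[drave yold]: ⟨t,⟨⟨t,t⟩,⟨⟨t,⟨e,t⟩⟩,e⟩⟩⟩ applied to t yields ⟨⟨t,t⟩,⟨⟨t,⟨e,t⟩⟩,e⟩⟩.
[[murn clud] [drave yold]]: ⟨⟨t,t⟩,⟨⟨t,⟨e,t⟩⟩,e⟩⟩ applied to ⟨t,t⟩ yields ⟨⟨t,⟨e,t⟩⟩,e⟩.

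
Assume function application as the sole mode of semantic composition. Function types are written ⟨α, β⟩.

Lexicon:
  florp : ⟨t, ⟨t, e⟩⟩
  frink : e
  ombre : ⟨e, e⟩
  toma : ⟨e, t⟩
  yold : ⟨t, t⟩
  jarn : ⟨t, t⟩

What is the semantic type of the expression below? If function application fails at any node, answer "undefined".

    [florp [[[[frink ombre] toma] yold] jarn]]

⟨t, e⟩

[frink ombre]: functor ombre : ⟨e, e⟩, argument frink : e; result e.
[[frink ombre] toma]: functor toma : ⟨e, t⟩, argument [frink ombre] : e; result t.
[[[frink ombre] toma] yold]: functor yold : ⟨t, t⟩, argument [[frink ombre] toma] : t; result t.
[[[[frink ombre] toma] yold] jarn]: functor jarn : ⟨t, t⟩, argument [[[frink ombre] toma] yold] : t; result t.
[florp [[[[frink ombre] toma] yold] jarn]]: functor florp : ⟨t, ⟨t, e⟩⟩, argument [[[[frink ombre] toma] yold] jarn] : t; result ⟨t, e⟩.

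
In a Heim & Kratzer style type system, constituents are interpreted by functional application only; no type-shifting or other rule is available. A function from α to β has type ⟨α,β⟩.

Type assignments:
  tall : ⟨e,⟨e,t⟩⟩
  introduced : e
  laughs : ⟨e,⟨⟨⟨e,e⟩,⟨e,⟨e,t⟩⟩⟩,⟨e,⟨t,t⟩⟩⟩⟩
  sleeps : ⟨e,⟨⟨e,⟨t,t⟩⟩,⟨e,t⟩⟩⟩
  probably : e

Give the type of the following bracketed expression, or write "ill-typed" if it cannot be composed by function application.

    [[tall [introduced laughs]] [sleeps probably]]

[introduced laughs] — laughs of type ⟨e,⟨⟨⟨e,e⟩,⟨e,⟨e,t⟩⟩⟩,⟨e,⟨t,t⟩⟩⟩⟩ combines with introduced of type e: type ⟨⟨⟨e,e⟩,⟨e,⟨e,t⟩⟩⟩,⟨e,⟨t,t⟩⟩⟩.
[tall [introduced laughs]]: ⟨e,⟨e,t⟩⟩ and ⟨⟨⟨e,e⟩,⟨e,⟨e,t⟩⟩⟩,⟨e,⟨t,t⟩⟩⟩ cannot combine by function application — type clash.

ill-typed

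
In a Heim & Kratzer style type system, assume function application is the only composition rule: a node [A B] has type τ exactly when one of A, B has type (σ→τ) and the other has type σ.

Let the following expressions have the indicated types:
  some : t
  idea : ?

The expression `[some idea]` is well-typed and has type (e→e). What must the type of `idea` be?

For [some idea] to have type (e→e) with some of type t, idea must be the function: idea : (t→(e→e)).

(t→(e→e))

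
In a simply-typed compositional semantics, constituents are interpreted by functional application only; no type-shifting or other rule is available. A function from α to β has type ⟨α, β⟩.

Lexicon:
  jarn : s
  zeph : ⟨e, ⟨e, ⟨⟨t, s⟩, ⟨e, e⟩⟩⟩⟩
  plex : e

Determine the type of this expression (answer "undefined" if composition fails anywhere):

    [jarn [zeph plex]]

undefined

[zeph plex]: functor zeph : ⟨e, ⟨e, ⟨⟨t, s⟩, ⟨e, e⟩⟩⟩⟩, argument plex : e; result ⟨e, ⟨⟨t, s⟩, ⟨e, e⟩⟩⟩.
At [jarn [zeph plex]]: neither s nor ⟨e, ⟨⟨t, s⟩, ⟨e, e⟩⟩⟩ can take the other as argument; the node is ill-typed.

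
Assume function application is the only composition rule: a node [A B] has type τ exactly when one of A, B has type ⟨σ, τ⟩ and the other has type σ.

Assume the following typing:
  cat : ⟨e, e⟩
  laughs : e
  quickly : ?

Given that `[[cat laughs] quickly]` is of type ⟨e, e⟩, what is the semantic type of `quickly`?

⟨e, ⟨e, e⟩⟩

For [[cat laughs] quickly] to have type ⟨e, e⟩ with [cat laughs] of type e, quickly must be the function: quickly : ⟨e, ⟨e, e⟩⟩.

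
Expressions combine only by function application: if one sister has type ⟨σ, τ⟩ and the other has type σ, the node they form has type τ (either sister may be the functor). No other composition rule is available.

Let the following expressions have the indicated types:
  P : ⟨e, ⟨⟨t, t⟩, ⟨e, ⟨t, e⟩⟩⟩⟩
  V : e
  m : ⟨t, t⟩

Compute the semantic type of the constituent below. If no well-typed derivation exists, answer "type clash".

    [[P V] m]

[P V]: functor P : ⟨e, ⟨⟨t, t⟩, ⟨e, ⟨t, e⟩⟩⟩⟩, argument V : e; result ⟨⟨t, t⟩, ⟨e, ⟨t, e⟩⟩⟩.
[[P V] m]: functor [P V] : ⟨⟨t, t⟩, ⟨e, ⟨t, e⟩⟩⟩, argument m : ⟨t, t⟩; result ⟨e, ⟨t, e⟩⟩.

⟨e, ⟨t, e⟩⟩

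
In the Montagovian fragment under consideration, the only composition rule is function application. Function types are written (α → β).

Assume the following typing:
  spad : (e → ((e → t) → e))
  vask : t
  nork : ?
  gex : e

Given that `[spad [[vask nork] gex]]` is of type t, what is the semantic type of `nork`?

(t → (e → ((e → ((e → t) → e)) → t)))

[spad [[vask nork] gex]] must have type t. The sister spad has type (e → ((e → t) → e)); that is not a function onto t, so [[vask nork] gex] must be the functor, of type ((e → ((e → t) → e)) → t).
[[vask nork] gex] must have type ((e → ((e → t) → e)) → t). The sister gex has type e; that is not a function onto ((e → ((e → t) → e)) → t), so [vask nork] must be the functor, of type (e → ((e → ((e → t) → e)) → t)).
[vask nork] must have type (e → ((e → ((e → t) → e)) → t)). The sister vask has type t; that is not a function onto (e → ((e → ((e → t) → e)) → t)), so nork must be the functor, of type (t → (e → ((e → ((e → t) → e)) → t))).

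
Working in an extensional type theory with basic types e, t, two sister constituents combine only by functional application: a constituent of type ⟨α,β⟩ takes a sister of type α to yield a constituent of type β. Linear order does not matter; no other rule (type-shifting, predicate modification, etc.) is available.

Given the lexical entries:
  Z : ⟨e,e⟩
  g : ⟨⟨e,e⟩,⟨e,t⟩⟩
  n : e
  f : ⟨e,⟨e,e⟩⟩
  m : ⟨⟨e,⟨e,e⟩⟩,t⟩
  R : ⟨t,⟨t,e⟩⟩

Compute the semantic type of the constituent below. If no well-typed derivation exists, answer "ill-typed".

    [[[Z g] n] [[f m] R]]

e

[Z g]: functor g : ⟨⟨e,e⟩,⟨e,t⟩⟩, argument Z : ⟨e,e⟩; result ⟨e,t⟩.
[[Z g] n]: functor [Z g] : ⟨e,t⟩, argument n : e; result t.
[f m]: functor m : ⟨⟨e,⟨e,e⟩⟩,t⟩, argument f : ⟨e,⟨e,e⟩⟩; result t.
[[f m] R]: functor R : ⟨t,⟨t,e⟩⟩, argument [f m] : t; result ⟨t,e⟩.
[[[Z g] n] [[f m] R]]: functor [[f m] R] : ⟨t,e⟩, argument [[Z g] n] : t; result e.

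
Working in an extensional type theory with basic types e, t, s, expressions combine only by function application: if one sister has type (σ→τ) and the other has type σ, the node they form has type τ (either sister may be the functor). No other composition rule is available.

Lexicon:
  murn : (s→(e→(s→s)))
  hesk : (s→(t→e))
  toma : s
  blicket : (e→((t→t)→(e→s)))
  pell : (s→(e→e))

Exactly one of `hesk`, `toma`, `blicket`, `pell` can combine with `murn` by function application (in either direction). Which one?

hesk : (s→(t→e)) — no; murn wants s, and hesk wants s.
toma — combines: murn : (s→(e→(s→s))) takes toma : s as argument, giving (e→(s→s)).
blicket : (e→((t→t)→(e→s))) — no; murn wants s, and blicket wants e.
pell : (s→(e→e)) — no; murn wants s, and pell wants s.

toma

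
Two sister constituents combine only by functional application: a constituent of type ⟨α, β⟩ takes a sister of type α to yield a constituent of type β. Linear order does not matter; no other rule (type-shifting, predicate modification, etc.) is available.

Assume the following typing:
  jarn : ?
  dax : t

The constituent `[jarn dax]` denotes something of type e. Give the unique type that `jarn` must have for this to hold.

At [jarn dax] (required: e): dax is t, which is not a function with range e; hence jarn is the functor — type ⟨t, e⟩.

⟨t, e⟩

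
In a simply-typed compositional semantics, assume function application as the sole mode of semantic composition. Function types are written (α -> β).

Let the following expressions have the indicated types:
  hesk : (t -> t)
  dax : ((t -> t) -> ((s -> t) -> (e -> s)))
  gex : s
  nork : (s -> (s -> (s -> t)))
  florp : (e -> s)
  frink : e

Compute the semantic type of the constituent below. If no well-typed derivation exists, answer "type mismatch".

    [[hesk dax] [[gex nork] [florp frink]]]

(e -> s)

[hesk dax]: ((t -> t) -> ((s -> t) -> (e -> s))) applied to (t -> t) yields ((s -> t) -> (e -> s)).
[gex nork]: (s -> (s -> (s -> t))) applied to s yields (s -> (s -> t)).
[florp frink]: (e -> s) applied to e yields s.
[[gex nork] [florp frink]]: (s -> (s -> t)) applied to s yields (s -> t).
[[hesk dax] [[gex nork] [florp frink]]]: ((s -> t) -> (e -> s)) applied to (s -> t) yields (e -> s).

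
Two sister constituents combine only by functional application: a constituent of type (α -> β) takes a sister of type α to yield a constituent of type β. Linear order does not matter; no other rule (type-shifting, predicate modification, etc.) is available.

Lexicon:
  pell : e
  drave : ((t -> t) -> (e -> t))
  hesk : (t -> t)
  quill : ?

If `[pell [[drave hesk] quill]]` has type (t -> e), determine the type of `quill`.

[pell [[drave hesk] quill]] must have type (t -> e). The sister pell has type e; that is not a function onto (t -> e), so [[drave hesk] quill] must be the functor, of type (e -> (t -> e)).
[[drave hesk] quill] must have type (e -> (t -> e)). The sister [drave hesk] has type (e -> t); that is not a function onto (e -> (t -> e)), so quill must be the functor, of type ((e -> t) -> (e -> (t -> e))).

((e -> t) -> (e -> (t -> e)))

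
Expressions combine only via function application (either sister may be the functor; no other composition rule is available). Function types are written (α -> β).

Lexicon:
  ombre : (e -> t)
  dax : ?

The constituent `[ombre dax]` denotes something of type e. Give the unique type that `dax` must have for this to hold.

((e -> t) -> e)

[ombre dax] must have type e. The sister ombre has type (e -> t); that is not a function onto e, so dax must be the functor, of type ((e -> t) -> e).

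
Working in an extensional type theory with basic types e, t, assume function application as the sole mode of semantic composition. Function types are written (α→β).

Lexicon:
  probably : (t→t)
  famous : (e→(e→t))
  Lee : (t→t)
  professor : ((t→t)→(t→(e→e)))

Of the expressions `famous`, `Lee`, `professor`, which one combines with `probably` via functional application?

famous : (e→(e→t)) — does not combine with probably.
Lee : (t→t) — does not combine with probably.
professor — combines: professor : ((t→t)→(t→(e→e))) takes probably : (t→t) as argument, giving (t→(e→e)).

professor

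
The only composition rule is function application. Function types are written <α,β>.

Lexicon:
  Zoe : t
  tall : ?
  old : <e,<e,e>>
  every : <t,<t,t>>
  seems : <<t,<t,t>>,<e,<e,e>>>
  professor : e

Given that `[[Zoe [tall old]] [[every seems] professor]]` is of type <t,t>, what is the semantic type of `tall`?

<<e,<e,e>>,<t,<<e,e>,<t,t>>>>

At [[Zoe [tall old]] [[every seems] professor]] (required: <t,t>): [[every seems] professor] is <e,e>, which is not a function with range <t,t>; hence [Zoe [tall old]] is the functor — type <<e,e>,<t,t>>.
At [Zoe [tall old]] (required: <<e,e>,<t,t>>): Zoe is t, which is not a function with range <<e,e>,<t,t>>; hence [tall old] is the functor — type <t,<<e,e>,<t,t>>>.
At [tall old] (required: <t,<<e,e>,<t,t>>>): old is <e,<e,e>>, which is not a function with range <t,<<e,e>,<t,t>>>; hence tall is the functor — type <<e,<e,e>>,<t,<<e,e>,<t,t>>>>.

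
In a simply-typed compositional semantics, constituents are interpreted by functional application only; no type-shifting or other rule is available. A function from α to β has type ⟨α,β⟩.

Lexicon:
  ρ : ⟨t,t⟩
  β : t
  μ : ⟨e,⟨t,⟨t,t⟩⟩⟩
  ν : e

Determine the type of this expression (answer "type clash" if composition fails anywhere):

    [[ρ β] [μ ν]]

⟨t,t⟩

At [ρ β], ρ : ⟨t,t⟩ takes β : t, giving t.
At [μ ν], μ : ⟨e,⟨t,⟨t,t⟩⟩⟩ takes ν : e, giving ⟨t,⟨t,t⟩⟩.
At [[ρ β] [μ ν]], [μ ν] : ⟨t,⟨t,t⟩⟩ takes [ρ β] : t, giving ⟨t,t⟩.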